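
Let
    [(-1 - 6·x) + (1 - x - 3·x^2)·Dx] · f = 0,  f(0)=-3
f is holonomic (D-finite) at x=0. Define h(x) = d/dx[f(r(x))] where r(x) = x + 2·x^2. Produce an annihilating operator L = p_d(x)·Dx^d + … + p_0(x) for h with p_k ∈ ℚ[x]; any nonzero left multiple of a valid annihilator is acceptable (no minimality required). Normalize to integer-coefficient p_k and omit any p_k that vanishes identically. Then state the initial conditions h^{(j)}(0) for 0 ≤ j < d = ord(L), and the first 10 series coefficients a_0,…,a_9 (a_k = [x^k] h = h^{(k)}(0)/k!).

f: a_k = -3, -3, -12, -21, -57, -120, -291, -651, -1524, -3477, …
Change of var in L_f (x↦r) gives L₀.
Derive L from L₀ (diff closure).
L = (12 + 102·x + 366·x^2 + 1008·x^3 + 2808·x^4 + 4320·x^5 + 2880·x^6) + (-1 - 9·x - 21·x^2 + 50·x^3 + 360·x^4 + 792·x^5 + 1008·x^6 + 576·x^7)·Dx  (order 1).
h: a_k = -3, -36, -207, -924, -4140, -18162, -75369, -308880, -1248345, -4972830, …
ICs: h(0) = -3.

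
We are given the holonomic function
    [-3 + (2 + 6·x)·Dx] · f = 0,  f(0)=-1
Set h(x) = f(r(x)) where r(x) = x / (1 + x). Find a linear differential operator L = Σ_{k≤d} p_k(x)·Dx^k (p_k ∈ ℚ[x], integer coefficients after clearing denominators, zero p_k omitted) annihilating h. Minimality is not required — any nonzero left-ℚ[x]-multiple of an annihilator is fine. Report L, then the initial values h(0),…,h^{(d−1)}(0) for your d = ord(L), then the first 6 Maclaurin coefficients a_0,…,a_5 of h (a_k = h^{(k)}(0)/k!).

L = -3 + (2 + 10·x + 8·x^2)·Dx  (order 1).
h: a_k = -1, -3/2, 21/8, -87/16, 1677/128, -9069/256, …
ICs: h(0) = -1.

f: a_k = -1, -3/2, 9/8, -27/16, 405/128, -1701/256, …
f∘r: x↦r, Dx↦Dx/r' in L_f ⇒ L₀.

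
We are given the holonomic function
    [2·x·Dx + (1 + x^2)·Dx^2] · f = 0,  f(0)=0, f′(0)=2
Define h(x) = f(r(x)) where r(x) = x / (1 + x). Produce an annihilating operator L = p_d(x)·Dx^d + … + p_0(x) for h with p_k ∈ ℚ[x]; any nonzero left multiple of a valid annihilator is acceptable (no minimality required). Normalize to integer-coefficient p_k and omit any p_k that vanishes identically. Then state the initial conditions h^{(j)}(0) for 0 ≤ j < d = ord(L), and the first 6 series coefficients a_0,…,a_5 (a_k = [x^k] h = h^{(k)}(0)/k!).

L = (2 + 4·x)·Dx + (1 + 2·x + 2·x^2)·Dx^2  (order 2).
h: a_k = 0, 2, -2, 4/3, 0, -8/5, …
ICs: h(0) = 0, h′(0) = 2.

f: a_k = 0, 2, 0, -2/3, 0, 2/5, …
f∘r: x↦r, Dx↦Dx/r' in L_f ⇒ L₀.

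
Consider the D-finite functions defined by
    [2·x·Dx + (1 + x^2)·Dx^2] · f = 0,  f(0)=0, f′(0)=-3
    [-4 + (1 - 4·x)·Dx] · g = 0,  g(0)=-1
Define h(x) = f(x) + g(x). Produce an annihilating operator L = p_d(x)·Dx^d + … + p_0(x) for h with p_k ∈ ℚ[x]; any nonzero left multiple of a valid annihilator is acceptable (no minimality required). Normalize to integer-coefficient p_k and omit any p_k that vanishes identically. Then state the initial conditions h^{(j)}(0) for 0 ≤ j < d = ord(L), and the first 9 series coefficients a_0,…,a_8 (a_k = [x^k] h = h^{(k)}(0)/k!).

f: a_k = 0, -3, 0, 1, 0, -3/5, 0, 3/7, 0, …
g: a_k = -1, -4, -16, -64, -256, -1024, -4096, -16384, -65536, …
f+g: L₀ = lclm(L_f,L_g), ord ≤ 2+1.
L = (8 - 128·x - 24·x^2)·Dx + (-49 + 8·x - 109·x^2 - 24·x^3)·Dx^2 + (4 - 15·x - 15·x^3 - 4·x^4)·Dx^3  (order 3).
h: a_k = -1, -7, -16, -63, -256, -5123/5, -4096, -114685/7, -65536, …
ICs: h(0) = -1, h′(0) = -7, h′′(0) = -32.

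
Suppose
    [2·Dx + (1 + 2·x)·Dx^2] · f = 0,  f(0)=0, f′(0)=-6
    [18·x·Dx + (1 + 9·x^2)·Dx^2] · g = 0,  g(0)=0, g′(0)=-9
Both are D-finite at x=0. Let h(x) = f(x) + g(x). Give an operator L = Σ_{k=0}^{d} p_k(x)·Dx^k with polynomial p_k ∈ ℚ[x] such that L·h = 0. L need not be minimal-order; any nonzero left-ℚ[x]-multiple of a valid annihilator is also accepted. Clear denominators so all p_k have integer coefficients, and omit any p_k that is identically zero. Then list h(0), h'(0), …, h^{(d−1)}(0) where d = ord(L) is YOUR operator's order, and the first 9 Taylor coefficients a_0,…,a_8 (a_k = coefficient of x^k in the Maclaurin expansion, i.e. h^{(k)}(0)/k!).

L = (-18 - 108·x + 486·x^2 + 324·x^3)·Dx + (-13 - 36·x + 135·x^2 + 972·x^3 + 648·x^4)·Dx^2 + (-1 + 7·x + 18·x^2 + 81·x^3 + 243·x^4 + 162·x^5)·Dx^3  (order 3).
h: a_k = 0, -15, 6, 19, 12, -165, 32, 6177/7, 96, …
ICs: h(0) = 0, h′(0) = -15, h′′(0) = 12.

f: a_k = 0, -6, 6, -8, 12, -96/5, 32, -384/7, 96, …
g: a_k = 0, -9, 0, 27, 0, -729/5, 0, 6561/7, 0, …
L₀ := lclm(L_f,L_g); ord L₀ ≤ 2+2.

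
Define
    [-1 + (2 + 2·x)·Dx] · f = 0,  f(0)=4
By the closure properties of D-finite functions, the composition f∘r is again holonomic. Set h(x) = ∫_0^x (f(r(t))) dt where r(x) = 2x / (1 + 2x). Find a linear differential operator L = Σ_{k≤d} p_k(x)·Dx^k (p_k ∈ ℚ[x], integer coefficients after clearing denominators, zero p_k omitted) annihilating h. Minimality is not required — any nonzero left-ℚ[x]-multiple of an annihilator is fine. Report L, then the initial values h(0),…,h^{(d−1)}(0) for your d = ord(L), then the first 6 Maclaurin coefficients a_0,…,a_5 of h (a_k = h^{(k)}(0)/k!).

f: a_k = 4, 2, -1/2, 1/4, -5/32, 7/64, …
Change of var in L_f (x↦r) gives L₀.
Integrate: L := L₀·Dx.
L = -Dx + (1 + 6·x + 8·x^2)·Dx^2  (order 2).
h: a_k = 0, 4, 2, -10/3, 13/2, -141/10, …
ICs: h(0) = 0, h′(0) = 4.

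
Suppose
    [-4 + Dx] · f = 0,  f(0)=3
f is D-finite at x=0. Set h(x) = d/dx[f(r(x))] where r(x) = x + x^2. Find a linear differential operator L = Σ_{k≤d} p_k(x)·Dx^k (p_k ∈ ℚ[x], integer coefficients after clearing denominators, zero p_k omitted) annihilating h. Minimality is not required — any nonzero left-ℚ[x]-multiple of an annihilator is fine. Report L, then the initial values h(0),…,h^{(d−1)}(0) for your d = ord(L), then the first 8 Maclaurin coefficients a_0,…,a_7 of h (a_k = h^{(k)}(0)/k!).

L = (6 + 16·x + 16·x^2) + (-1 - 2·x)·Dx  (order 1).
h: a_k = 12, 72, 240, 608, 1248, 11072/5, 52096/15, 34560/7, …
ICs: h(0) = 12.

f: a_k = 3, 12, 24, 32, 32, 128/5, 256/15, 1024/105, …
Substitute x→r, Dx→(1/r')Dx; clear ⇒ L₀.
h=h₀': d/dx-closure on L₀ ⇒ L.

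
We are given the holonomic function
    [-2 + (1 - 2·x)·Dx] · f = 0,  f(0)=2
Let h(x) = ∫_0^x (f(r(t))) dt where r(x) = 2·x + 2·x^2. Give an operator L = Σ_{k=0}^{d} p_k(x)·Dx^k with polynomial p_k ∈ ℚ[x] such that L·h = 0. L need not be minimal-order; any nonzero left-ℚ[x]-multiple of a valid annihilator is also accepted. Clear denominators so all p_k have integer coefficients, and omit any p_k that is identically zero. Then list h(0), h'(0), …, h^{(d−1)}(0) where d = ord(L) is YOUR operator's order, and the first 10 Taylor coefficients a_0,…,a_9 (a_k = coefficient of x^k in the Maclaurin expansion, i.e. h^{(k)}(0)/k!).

L = (4 + 8·x)·Dx + (-1 + 4·x + 4·x^2)·Dx^2  (order 2).
h: a_k = 0, 2, 4, 40/3, 48, 928/5, 2240/3, 21632/7, 13056, 504320/9, …
ICs: h(0) = 0, h′(0) = 2.

f: a_k = 2, 4, 8, 16, 32, 64, 128, 256, 512, 1024, …
L₀ from L_f via x↦r, Dx↦r'^{-1}Dx.
h=∫₀ˣh₀: take L = L₀·Dx.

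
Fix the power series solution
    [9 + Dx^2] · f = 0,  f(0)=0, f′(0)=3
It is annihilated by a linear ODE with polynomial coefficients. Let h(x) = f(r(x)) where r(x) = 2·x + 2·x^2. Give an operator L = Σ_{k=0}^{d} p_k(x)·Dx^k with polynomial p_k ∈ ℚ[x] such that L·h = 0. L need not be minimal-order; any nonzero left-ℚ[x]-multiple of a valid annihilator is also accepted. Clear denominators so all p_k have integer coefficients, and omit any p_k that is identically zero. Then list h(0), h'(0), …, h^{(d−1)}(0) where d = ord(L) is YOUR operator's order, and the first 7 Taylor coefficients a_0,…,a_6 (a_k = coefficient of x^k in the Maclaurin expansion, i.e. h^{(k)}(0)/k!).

f: a_k = 0, 3, 0, -9/2, 0, 81/40, 0, …
Substitute x→r, Dx→(1/r')Dx; clear ⇒ L₀.
L = (36 + 216·x + 432·x^2 + 288·x^3) - 2·Dx + (1 + 2·x)·Dx^2  (order 2).
h: a_k = 0, 6, 6, -36, -108, -216/5, 288, …
ICs: h(0) = 0, h′(0) = 6.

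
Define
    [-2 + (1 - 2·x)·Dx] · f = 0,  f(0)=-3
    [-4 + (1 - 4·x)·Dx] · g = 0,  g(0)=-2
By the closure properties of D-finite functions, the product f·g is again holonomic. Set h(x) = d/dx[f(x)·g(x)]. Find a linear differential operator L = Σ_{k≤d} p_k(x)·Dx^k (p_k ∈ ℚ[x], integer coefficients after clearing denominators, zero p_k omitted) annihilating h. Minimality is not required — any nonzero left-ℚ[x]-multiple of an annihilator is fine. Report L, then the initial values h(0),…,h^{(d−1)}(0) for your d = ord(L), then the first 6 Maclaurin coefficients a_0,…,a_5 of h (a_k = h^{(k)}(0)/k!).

f: a_k = -3, -6, -12, -24, -48, -96, …
g: a_k = -2, -8, -32, -128, -512, -2048, …
Sym-product of L_f,L_g gives L₀ (≤ ord 1).
Differentiate: ansatz ord ≤ ord L₀ ⇒ L.
L = (28 - 144·x + 192·x^2) + (-3 + 26·x - 72·x^2 + 64·x^3)·Dx  (order 1).
h: a_k = 36, 336, 2160, 11904, 60480, 292608, …
ICs: h(0) = 36.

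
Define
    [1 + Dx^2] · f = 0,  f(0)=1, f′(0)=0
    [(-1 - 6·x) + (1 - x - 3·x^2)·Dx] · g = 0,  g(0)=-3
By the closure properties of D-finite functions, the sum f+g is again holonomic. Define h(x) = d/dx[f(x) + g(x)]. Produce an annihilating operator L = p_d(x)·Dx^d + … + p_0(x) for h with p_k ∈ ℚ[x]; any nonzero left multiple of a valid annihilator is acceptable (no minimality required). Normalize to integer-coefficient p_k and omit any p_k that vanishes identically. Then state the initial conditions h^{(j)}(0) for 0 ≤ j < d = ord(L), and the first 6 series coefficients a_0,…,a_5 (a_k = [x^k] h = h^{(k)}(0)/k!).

L = (464 + 2522·x + 8618·x^2 + 6330·x^3 + 9630·x^4 + 486·x^5 + 486·x^6) + (-43 - 249·x + 114·x^2 + 559·x^3 + 1500·x^4 + 1863·x^5 + 189·x^6 + 162·x^7)·Dx + (464 + 2522·x + 8618·x^2 + 6330·x^3 + 9630·x^4 + 486·x^5 + 486·x^6)·Dx^2 + (-43 - 249·x + 114·x^2 + 559·x^3 + 1500·x^4 + 1863·x^5 + 189·x^6 + 162·x^7)·Dx^3  (order 3).
h: a_k = -3, -25, -63, -1367/6, -600, -209521/120, …
ICs: h(0) = -3, h′(0) = -25, h′′(0) = -126.

f: a_k = 1, 0, -1/2, 0, 1/24, 0, …
g: a_k = -3, -3, -12, -21, -57, -120, …
f+g: L₀ = lclm(L_f,L_g), ord ≤ 2+1.
Derive L from L₀ (diff closure).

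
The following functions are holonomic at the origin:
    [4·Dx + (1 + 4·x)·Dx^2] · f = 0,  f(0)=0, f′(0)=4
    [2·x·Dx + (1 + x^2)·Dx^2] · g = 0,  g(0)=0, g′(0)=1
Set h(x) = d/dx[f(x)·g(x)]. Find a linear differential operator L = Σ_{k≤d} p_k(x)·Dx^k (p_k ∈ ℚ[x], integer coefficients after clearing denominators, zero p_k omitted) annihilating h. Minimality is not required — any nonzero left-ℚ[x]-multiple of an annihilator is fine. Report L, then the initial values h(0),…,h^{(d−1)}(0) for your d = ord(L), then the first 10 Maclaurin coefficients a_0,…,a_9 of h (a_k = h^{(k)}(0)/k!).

f: a_k = 0, 4, -8, 64/3, -64, 1024/5, -2048/3, 16384/7, -8192, 262144/9, …
g: a_k = 0, 1, 0, -1/3, 0, 1/5, 0, -1/7, 0, 1/9, …
Product ⇒ symmetric product L₀, ord ≤ 4.
Differentiate: ansatz ord ≤ ord L₀ ⇒ L.
L = (144 + 896·x + 560·x^2 + 2304·x^3 + 1920·x^4 + 3328·x^5 + 256·x^7) + (132 + 304·x + 2252·x^2 + 4144·x^3 + 8896·x^4 + 5952·x^5 + 8960·x^6 + 192·x^7 + 896·x^8)·Dx + (72 + 376·x + 912·x^2 + 2808·x^3 + 3720·x^4 + 6288·x^5 + 3072·x^6 + 4368·x^7 + 192·x^8 + 512·x^9)·Dx^2 + (5 + 48·x + 178·x^2 + 416·x^3 + 729·x^4 + 720·x^5 + 1008·x^6 + 384·x^7 + 516·x^8 + 32·x^9 + 64·x^10)·Dx^3  (order 3).
h: a_k = 0, 8, -24, 80, -920/3, 17864/15, -69608/15, 18208, -2512472/35, 89413624/315, …
ICs: h(0) = 0, h′(0) = 8, h′′(0) = -48.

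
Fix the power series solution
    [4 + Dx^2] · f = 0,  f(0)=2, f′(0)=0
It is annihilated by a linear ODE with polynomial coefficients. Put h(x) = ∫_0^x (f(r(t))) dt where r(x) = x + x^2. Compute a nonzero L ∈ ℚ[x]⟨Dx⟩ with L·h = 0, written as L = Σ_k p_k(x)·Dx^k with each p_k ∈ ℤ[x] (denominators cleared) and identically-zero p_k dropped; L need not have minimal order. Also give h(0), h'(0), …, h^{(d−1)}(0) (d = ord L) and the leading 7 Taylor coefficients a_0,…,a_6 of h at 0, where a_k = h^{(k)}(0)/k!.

L = (4 + 24·x + 48·x^2 + 32·x^3)·Dx - 2·Dx^2 + (1 + 2·x)·Dx^3  (order 3).
h: a_k = 0, 2, 0, -4/3, -2, -8/15, 8/9, …
ICs: h(0) = 0, h′(0) = 2, h′′(0) = 0.

f: a_k = 2, 0, -4, 0, 4/3, 0, -8/45, …
f∘r: x↦r, Dx↦Dx/r' in L_f ⇒ L₀.
Integrate: L := L₀·Dx.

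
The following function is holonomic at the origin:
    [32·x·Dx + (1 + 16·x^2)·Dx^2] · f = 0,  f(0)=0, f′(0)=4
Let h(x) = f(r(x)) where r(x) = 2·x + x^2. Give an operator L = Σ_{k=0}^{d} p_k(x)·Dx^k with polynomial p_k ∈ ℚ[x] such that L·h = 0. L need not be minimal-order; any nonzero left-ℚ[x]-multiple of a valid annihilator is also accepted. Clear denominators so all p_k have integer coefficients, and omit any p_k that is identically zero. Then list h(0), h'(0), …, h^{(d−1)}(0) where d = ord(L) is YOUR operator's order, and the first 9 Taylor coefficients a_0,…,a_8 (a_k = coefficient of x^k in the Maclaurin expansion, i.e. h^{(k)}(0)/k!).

L = (-1 + 128·x + 256·x^2 + 192·x^3 + 48·x^4)·Dx + (1 + x + 64·x^2 + 128·x^3 + 80·x^4 + 16·x^5)·Dx^2  (order 2).
h: a_k = 0, 8, 4, -512/3, -256, 32128/5, 49088/3, -1982464/7, -1040384, …
ICs: h(0) = 0, h′(0) = 8.

f: a_k = 0, 4, 0, -64/3, 0, 1024/5, 0, -16384/7, 0, …
Substitute x→r, Dx→(1/r')Dx; clear ⇒ L₀.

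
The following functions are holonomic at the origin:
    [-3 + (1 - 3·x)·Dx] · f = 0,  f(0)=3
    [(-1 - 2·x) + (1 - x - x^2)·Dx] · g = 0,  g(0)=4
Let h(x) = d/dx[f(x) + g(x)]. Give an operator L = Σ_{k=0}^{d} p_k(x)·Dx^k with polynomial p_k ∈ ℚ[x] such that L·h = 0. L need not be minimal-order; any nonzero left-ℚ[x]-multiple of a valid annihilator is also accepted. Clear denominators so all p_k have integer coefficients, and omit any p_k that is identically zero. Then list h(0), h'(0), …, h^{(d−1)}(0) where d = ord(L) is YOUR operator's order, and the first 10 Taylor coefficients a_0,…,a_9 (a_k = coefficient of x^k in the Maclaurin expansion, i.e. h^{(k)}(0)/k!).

L = (54 + 72·x + 216·x^2 - 72·x^3 + 54·x^4) + (-18 - 30·x + 90·x^2 + 120·x^3 - 45·x^4 + 54·x^5)·Dx + (1 + 2·x - 25·x^2 + 30·x^3 - 3·x^5 + 9·x^6)·Dx^2  (order 2).
h: a_k = 13, 70, 279, 1052, 3805, 13434, 46515, 158552, 533421, 1775030, …
ICs: h(0) = 13, h′(0) = 70.

f: a_k = 3, 9, 27, 81, 243, 729, 2187, 6561, 19683, 59049, …
g: a_k = 4, 4, 8, 12, 20, 32, 52, 84, 136, 220, …
L₀ := lclm(L_f,L_g); ord L₀ ≤ 1+1.
Differentiate: ansatz ord ≤ ord L₀ ⇒ L.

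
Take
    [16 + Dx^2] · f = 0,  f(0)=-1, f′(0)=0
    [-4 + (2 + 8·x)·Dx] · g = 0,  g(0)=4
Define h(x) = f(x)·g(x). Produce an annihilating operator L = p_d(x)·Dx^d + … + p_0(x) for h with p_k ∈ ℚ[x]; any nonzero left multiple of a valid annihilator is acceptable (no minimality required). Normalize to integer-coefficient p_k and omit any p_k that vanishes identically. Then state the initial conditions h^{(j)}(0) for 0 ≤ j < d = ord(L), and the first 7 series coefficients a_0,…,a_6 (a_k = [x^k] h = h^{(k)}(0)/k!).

f: a_k = -1, 0, 8, 0, -32/3, 0, 256/45, …
g: a_k = 4, 8, -8, 16, -40, 112, -336, …
h₀=f·g: eliminate ⇒ L₀, order ≤ 2·1.
L = (28 + 128·x + 256·x^2) + (-4 - 16·x)·Dx + (1 + 8·x + 16·x^2)·Dx^2  (order 2).
h: a_k = -4, -8, 40, 48, -200/3, -208/3, 5584/45, …
ICs: h(0) = -4, h′(0) = -8.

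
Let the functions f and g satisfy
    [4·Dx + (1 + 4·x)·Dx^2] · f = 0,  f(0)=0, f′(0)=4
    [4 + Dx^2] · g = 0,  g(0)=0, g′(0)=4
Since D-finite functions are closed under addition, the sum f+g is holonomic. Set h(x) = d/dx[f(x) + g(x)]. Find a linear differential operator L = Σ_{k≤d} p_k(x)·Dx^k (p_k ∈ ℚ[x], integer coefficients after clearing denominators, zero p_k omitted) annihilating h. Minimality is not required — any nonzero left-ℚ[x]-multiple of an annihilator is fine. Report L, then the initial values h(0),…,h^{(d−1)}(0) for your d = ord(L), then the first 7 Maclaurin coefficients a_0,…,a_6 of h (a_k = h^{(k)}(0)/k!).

f: a_k = 0, 4, -8, 64/3, -64, 1024/5, -2048/3, …
g: a_k = 0, 4, 0, -8/3, 0, 8/15, 0, …
f+g: L₀ = lclm(L_f,L_g), ord ≤ 2+2.
h=h₀': d/dx-closure on L₀ ⇒ L.
L = (400 + 128·x + 256·x^2) + (36 + 176·x + 192·x^2 + 256·x^3)·Dx + (100 + 32·x + 64·x^2)·Dx^2 + (9 + 44·x + 48·x^2 + 64·x^3)·Dx^3  (order 3).
h: a_k = 8, -16, 56, -256, 3080/3, -4096, 737264/45, …
ICs: h(0) = 8, h′(0) = -16, h′′(0) = 112.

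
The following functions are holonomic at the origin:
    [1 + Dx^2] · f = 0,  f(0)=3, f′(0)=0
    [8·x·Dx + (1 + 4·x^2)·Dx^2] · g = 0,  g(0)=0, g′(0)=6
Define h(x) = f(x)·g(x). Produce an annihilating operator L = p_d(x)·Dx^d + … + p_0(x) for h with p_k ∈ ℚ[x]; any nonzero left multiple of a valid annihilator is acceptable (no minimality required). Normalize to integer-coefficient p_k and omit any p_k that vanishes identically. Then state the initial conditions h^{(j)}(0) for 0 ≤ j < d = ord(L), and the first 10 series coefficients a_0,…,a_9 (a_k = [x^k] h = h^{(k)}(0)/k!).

f: a_k = 3, 0, -3/2, 0, 1/8, 0, -1/240, 0, 1/13440, 0, …
g: a_k = 0, 6, 0, -8, 0, 96/5, 0, -384/7, 0, 512/3, …
Product ⇒ symmetric product L₀, ord ≤ 4.
L = (85 + 944·x^2 + 416·x^4 + 256·x^6 + 256·x^8) + (144·x + 704·x^3 + 768·x^5 + 1024·x^7)·Dx + (90 + 992·x^2 + 576·x^4 + 512·x^6 + 512·x^8)·Dx^2 + (144·x + 704·x^3 + 768·x^5 + 1024·x^7)·Dx^3 + (5 + 48·x^2 + 160·x^4 + 256·x^6 + 256·x^8)·Dx^4  (order 4).
h: a_k = 0, 18, 0, -33, 0, 1407/20, 0, -54431/280, 0, 801991/1344, …
ICs: h(0) = 0, h′(0) = 18, h′′(0) = 0, h′′′(0) = -198.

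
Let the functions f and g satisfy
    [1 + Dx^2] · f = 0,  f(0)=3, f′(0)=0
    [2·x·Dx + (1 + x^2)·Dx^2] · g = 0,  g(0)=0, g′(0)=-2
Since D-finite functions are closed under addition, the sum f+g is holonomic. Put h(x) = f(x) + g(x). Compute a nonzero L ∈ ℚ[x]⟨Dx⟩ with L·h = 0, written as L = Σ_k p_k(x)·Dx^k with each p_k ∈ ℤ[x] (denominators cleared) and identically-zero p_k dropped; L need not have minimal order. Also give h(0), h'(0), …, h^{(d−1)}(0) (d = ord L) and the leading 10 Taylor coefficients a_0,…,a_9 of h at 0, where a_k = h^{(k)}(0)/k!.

L = (-22·x + 28·x^3 + 2·x^5)·Dx + (-1 + 7·x^2 + 9·x^4 + x^6)·Dx^2 + (-22·x + 28·x^3 + 2·x^5)·Dx^3 + (-1 + 7·x^2 + 9·x^4 + x^6)·Dx^4  (order 4).
h: a_k = 3, -2, -3/2, 2/3, 1/8, -2/5, -1/240, 2/7, 1/13440, -2/9, …
ICs: h(0) = 3, h′(0) = -2, h′′(0) = -3, h′′′(0) = 4.

f: a_k = 3, 0, -3/2, 0, 1/8, 0, -1/240, 0, 1/13440, 0, …
g: a_k = 0, -2, 0, 2/3, 0, -2/5, 0, 2/7, 0, -2/9, …
Sum ⇒ L₀ = lclm(L_f,L_g) in ℚ(x)⟨Dx⟩.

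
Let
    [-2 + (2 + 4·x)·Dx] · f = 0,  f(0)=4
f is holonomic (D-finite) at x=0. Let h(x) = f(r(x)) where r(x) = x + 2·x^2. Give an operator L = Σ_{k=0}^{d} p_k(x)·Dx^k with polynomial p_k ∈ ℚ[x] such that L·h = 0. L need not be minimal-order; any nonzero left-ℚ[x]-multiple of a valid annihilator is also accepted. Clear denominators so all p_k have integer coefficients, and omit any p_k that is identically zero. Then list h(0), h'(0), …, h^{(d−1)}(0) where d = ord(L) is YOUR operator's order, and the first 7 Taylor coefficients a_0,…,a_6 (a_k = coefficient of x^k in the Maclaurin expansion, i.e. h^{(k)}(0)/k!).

f: a_k = 4, 4, -2, 2, -5/2, 7/2, -21/4, …
Change of var in L_f (x↦r) gives L₀.
L = (-1 - 4·x) + (1 + 2·x + 4·x^2)·Dx  (order 1).
h: a_k = 4, 4, 6, -6, 3/2, 15/2, -57/4, …
ICs: h(0) = 4.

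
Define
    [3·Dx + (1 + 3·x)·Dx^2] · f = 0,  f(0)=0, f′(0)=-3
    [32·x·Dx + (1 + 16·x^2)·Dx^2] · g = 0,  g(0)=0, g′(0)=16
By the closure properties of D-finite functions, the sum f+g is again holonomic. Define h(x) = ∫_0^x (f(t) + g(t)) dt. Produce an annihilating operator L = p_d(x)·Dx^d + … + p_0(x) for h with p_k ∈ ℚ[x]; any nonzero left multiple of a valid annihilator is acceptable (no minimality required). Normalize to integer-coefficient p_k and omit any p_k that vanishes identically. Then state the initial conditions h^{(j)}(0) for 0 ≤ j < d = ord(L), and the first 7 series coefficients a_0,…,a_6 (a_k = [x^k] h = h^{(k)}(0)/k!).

f: a_k = 0, -3, 9/2, -9, 81/4, -243/5, 243/2, …
g: a_k = 0, 16, 0, -256/3, 0, 4096/5, 0, …
Weyl lclm of L_f,L_g ⇒ L₀ (ord ≤ 4).
h=∫₀ˣh₀: take L = L₀·Dx.
L = (-96 - 864·x + 4608·x^2 + 4608·x^3)·Dx^2 + (-50 - 192·x + 672·x^2 + 9216·x^3 + 9216·x^4)·Dx^3 + (-3 + 23·x + 96·x^2 + 512·x^3 + 2304·x^4 + 2304·x^5)·Dx^4  (order 4).
h: a_k = 0, 0, 13/2, 3/2, -283/12, 81/20, 3853/30, …
ICs: h(0) = 0, h′(0) = 0, h′′(0) = 13, h′′′(0) = 9.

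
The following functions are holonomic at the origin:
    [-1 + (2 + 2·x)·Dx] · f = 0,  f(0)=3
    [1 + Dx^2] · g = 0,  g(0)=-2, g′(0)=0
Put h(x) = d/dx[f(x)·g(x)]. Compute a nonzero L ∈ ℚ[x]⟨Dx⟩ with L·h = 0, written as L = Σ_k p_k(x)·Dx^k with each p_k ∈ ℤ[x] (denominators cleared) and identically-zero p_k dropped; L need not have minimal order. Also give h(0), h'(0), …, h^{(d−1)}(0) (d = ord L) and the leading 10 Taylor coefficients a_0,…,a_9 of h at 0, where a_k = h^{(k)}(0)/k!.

L = (53 + 144·x + 136·x^2 + 64·x^3 + 16·x^4) + (-4 - 36·x - 48·x^2 - 16·x^3)·Dx + (28 + 88·x + 108·x^2 + 64·x^3 + 16·x^4)·Dx^2  (order 2).
h: a_k = -3, 15/2, 27/8, -25/16, -65/128, 349/1280, -2807/15360, 44047/215040, -242667/1146880, 1874467/8847360, …
ICs: h(0) = -3, h′(0) = 15/2.

f: a_k = 3, 3/2, -3/8, 3/16, -15/128, 21/256, -63/1024, 99/2048, -1287/32768, 2145/65536, …
g: a_k = -2, 0, 1, 0, -1/12, 0, 1/360, 0, -1/20160, 0, …
Sym-product of L_f,L_g gives L₀ (≤ ord 2).
h=h₀': d/dx-closure on L₀ ⇒ L.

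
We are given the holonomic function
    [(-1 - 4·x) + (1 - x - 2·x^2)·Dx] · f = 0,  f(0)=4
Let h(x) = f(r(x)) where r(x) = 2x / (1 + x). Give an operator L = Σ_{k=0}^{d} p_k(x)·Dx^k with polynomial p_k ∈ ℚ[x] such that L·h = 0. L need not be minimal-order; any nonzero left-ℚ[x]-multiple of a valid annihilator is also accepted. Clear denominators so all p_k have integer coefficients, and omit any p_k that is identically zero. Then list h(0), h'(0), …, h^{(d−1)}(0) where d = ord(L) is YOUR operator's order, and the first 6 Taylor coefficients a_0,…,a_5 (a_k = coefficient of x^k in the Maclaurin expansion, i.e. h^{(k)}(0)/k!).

f: a_k = 4, 4, 12, 20, 44, 84, …
L₀ from L_f via x↦r, Dx↦r'^{-1}Dx.
L = (2 + 18·x) + (-1 - x + 9·x^2 + 9·x^3)·Dx  (order 1).
h: a_k = 4, 8, 40, 72, 360, 648, …
ICs: h(0) = 4.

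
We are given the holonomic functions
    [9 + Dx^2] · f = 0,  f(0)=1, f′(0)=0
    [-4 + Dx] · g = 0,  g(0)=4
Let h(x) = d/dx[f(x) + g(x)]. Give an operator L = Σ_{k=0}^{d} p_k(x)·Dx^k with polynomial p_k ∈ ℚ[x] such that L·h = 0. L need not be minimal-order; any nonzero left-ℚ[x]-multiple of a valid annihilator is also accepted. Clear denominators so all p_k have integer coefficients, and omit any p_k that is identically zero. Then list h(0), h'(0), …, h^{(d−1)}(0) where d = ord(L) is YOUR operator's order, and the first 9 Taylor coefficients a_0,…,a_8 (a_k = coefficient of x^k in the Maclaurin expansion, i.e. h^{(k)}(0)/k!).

L = 36 - 9·Dx + 4·Dx^2 - Dx^3  (order 3).
h: a_k = 16, 55, 128, 1105/6, 512/3, 3131/24, 4096/45, 53741/1008, 8192/315, …
ICs: h(0) = 16, h′(0) = 55, h′′(0) = 256.

f: a_k = 1, 0, -9/2, 0, 27/8, 0, -81/80, 0, 729/4480, …
g: a_k = 4, 16, 32, 128/3, 128/3, 512/15, 1024/45, 4096/315, 2048/315, …
Weyl lclm of L_f,L_g ⇒ L₀ (ord ≤ 3).
h=h₀': d/dx-closure on L₀ ⇒ L.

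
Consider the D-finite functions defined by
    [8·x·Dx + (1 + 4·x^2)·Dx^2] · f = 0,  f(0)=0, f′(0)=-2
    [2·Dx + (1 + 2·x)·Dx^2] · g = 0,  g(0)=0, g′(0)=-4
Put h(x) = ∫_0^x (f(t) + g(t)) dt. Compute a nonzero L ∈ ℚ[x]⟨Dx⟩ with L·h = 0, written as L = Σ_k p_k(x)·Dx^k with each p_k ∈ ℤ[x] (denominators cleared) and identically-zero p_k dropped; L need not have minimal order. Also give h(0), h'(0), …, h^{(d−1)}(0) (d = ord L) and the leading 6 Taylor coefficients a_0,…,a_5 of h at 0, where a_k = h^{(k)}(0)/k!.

f: a_k = 0, -2, 0, 8/3, 0, -32/5, …
g: a_k = 0, -4, 4, -16/3, 8, -64/5, …
f+g: L₀ = lclm(L_f,L_g), ord ≤ 2+2.
Integrate: L := L₀·Dx.
L = (-8 - 48·x + 96·x^2 + 64·x^3)·Dx^2 + (-8 - 16·x + 192·x^3 + 128·x^4)·Dx^3 + (-1 + 2·x + 8·x^2 + 16·x^3 + 48·x^4 + 32·x^5)·Dx^4  (order 4).
h: a_k = 0, 0, -3, 4/3, -2/3, 8/5, …
ICs: h(0) = 0, h′(0) = 0, h′′(0) = -6, h′′′(0) = 8.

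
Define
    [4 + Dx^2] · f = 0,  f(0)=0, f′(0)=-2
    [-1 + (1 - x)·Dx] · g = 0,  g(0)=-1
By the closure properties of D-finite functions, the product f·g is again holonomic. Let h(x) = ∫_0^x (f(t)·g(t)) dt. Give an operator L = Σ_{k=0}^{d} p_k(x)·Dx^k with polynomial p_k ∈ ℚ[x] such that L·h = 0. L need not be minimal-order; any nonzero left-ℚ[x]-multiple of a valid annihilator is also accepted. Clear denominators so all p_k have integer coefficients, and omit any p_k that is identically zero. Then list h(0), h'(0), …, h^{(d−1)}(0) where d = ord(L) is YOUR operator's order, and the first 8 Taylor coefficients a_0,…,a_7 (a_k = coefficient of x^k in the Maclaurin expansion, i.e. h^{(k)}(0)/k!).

L = (-4 + 4·x)·Dx + 2·Dx^2 + (-1 + x)·Dx^3  (order 3).
h: a_k = 0, 0, 1, 2/3, 1/6, 2/15, 7/45, 2/15, …
ICs: h(0) = 0, h′(0) = 0, h′′(0) = 2.

f: a_k = 0, -2, 0, 4/3, 0, -4/15, 0, 8/315, …
g: a_k = -1, -1, -1, -1, -1, -1, -1, -1, …
L₀ := L_f ⊗_s L_g (sym. prod.), ord ≤ 2.
Integrate: L := L₀·Dx.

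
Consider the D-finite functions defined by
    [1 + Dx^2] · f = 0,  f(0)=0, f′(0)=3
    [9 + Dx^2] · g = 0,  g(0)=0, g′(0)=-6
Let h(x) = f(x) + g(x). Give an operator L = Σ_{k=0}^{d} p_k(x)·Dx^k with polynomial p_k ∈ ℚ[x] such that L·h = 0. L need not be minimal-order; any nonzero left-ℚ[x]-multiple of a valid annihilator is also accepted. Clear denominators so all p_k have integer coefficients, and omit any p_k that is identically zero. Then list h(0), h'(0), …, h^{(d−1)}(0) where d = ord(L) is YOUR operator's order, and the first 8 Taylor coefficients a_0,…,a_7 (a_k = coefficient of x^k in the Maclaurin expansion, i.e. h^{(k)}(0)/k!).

L = 9 + 10·Dx^2 + Dx^4  (order 4).
h: a_k = 0, -3, 0, 17/2, 0, -161/40, 0, 1457/1680, …
ICs: h(0) = 0, h′(0) = -3, h′′(0) = 0, h′′′(0) = 51.

f: a_k = 0, 3, 0, -1/2, 0, 1/40, 0, -1/1680, …
g: a_k = 0, -6, 0, 9, 0, -81/20, 0, 243/280, …
h₀=f+g: left-lcm gives L₀, ord ≤ 4.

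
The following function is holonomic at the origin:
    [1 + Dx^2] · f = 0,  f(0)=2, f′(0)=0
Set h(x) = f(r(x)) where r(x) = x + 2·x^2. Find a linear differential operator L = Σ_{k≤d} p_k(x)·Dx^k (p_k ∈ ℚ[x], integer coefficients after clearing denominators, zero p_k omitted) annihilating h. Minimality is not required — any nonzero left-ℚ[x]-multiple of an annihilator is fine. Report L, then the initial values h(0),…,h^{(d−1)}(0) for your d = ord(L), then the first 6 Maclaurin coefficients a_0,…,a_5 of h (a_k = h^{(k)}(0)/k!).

f: a_k = 2, 0, -1, 0, 1/12, 0, …
Change of var in L_f (x↦r) gives L₀.
L = (1 + 12·x + 48·x^2 + 64·x^3) - 4·Dx + (1 + 4·x)·Dx^2  (order 2).
h: a_k = 2, 0, -1, -4, -47/12, 2/3, …
ICs: h(0) = 2, h′(0) = 0.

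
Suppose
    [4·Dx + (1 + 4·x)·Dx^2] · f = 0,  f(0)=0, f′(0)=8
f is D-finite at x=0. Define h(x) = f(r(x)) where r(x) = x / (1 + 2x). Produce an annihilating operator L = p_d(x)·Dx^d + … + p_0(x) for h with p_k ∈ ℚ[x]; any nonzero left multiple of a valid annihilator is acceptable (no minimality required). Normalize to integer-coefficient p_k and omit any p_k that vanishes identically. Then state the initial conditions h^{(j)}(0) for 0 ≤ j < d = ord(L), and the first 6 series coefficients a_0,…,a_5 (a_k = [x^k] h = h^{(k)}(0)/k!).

f: a_k = 0, 8, -16, 128/3, -128, 2048/5, …
Substitute x→r, Dx→(1/r')Dx; clear ⇒ L₀.
L = (8 + 24·x)·Dx + (1 + 8·x + 12·x^2)·Dx^2  (order 2).
h: a_k = 0, 8, -32, 416/3, -640, 15488/5, …
ICs: h(0) = 0, h′(0) = 8.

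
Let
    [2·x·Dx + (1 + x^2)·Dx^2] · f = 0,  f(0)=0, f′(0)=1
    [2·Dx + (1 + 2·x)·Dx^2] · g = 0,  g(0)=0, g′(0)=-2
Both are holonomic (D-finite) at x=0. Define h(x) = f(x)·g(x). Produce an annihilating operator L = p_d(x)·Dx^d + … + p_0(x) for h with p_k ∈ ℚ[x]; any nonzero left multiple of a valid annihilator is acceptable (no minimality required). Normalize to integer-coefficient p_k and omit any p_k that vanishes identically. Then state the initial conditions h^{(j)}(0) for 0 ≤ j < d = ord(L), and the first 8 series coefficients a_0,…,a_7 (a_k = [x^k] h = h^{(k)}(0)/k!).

L = (24 + 80·x + 88·x^2 + 240·x^3 + 240·x^4 + 208·x^5 + 16·x^7)·Dx + (12 + 80·x + 332·x^2 + 608·x^3 + 880·x^4 + 744·x^5 + 560·x^6 + 24·x^7 + 56·x^8)·Dx^2 + (12 + 52·x + 168·x^2 + 372·x^3 + 516·x^4 + 564·x^5 + 384·x^6 + 276·x^7 + 24·x^8 + 32·x^9)·Dx^3 + (2 + 12·x + 34·x^2 + 64·x^3 + 87·x^4 + 96·x^5 + 84·x^6 + 48·x^7 + 33·x^8 + 4·x^9 + 4·x^10)·Dx^4  (order 4).
h: a_k = 0, 0, -2, 2, -2, 10/3, -266/45, 146/15, …
ICs: h(0) = 0, h′(0) = 0, h′′(0) = -4, h′′′(0) = 12.

f: a_k = 0, 1, 0, -1/3, 0, 1/5, 0, -1/7, …
g: a_k = 0, -2, 2, -8/3, 4, -32/5, 32/3, -128/7, …
Product ⇒ symmetric product L₀, ord ≤ 4.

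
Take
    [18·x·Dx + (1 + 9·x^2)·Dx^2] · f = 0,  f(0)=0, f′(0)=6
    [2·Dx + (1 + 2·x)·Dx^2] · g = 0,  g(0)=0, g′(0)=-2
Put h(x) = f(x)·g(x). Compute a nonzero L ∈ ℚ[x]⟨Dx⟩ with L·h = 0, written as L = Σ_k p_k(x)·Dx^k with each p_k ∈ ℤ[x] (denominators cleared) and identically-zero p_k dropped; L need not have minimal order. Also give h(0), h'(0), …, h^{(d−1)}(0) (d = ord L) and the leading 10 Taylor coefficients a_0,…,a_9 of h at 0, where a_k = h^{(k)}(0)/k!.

L = (792 + 3024·x + 22680·x^2 + 102384·x^3 + 174960·x^4 + 151632·x^5 + 104976·x^7)·Dx + (332 + 4752·x + 28908·x^2 + 127008·x^3 + 351216·x^4 + 542376·x^5 + 408240·x^6 + 157464·x^7 + 367416·x^8)·Dx^2 + (44 + 916·x + 6696·x^2 + 27252·x^3 + 85860·x^4 + 193428·x^5 + 279936·x^6 + 224532·x^7 + 157464·x^8 + 209952·x^9)·Dx^3 + (10 + 76·x + 418·x^2 + 1728·x^3 + 5391·x^4 + 12960·x^5 + 24948·x^6 + 34992·x^7 + 29889·x^8 + 26244·x^9 + 26244·x^10)·Dx^4  (order 4).
h: a_k = 0, 0, -12, 12, 20, -12, -924/5, 932/5, 996, -30132/35, …
ICs: h(0) = 0, h′(0) = 0, h′′(0) = -24, h′′′(0) = 72.

f: a_k = 0, 6, 0, -18, 0, 486/5, 0, -4374/7, 0, 4374, …
g: a_k = 0, -2, 2, -8/3, 4, -32/5, 32/3, -128/7, 32, -512/9, …
f·g: L₀ = L_f ⊗_s L_g, ord ≤ 2·2.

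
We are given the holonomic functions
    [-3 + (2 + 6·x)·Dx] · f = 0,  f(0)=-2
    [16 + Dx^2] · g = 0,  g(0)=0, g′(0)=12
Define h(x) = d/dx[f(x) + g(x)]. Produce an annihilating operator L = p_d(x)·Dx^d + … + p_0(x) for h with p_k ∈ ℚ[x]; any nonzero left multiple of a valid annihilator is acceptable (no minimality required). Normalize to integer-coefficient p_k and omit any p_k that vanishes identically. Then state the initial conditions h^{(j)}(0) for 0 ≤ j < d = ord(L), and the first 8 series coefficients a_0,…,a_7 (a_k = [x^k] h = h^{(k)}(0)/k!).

L = (-9552 - 18432·x - 27648·x^2) + (-2912 - 21024·x - 55296·x^2 - 55296·x^3)·Dx + (-597 - 1152·x - 1728·x^2)·Dx^2 + (-182 - 1314·x - 3456·x^2 - 3456·x^3)·Dx^3  (order 3).
h: a_k = 9, 9/2, -849/8, 405/16, 7879/128, 45927/256, -8626531/15360, 2814669/2048, …
ICs: h(0) = 9, h′(0) = 9/2, h′′(0) = -849/4.

f: a_k = -2, -3, 9/4, -27/8, 405/64, -1701/128, 15309/512, -72171/1024, …
g: a_k = 0, 12, 0, -32, 0, 128/5, 0, -1024/105, …
L₀ := lclm(L_f,L_g); ord L₀ ≤ 1+2.
h=h₀': d/dx-closure on L₀ ⇒ L.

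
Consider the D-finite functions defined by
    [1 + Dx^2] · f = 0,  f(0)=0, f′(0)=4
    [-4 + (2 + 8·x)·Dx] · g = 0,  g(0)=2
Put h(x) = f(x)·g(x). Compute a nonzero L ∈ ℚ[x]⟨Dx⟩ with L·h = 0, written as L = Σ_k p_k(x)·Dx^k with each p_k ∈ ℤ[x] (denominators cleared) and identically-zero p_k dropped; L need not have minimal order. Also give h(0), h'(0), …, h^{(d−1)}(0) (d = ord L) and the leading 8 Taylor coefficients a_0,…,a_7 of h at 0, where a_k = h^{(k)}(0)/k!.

f: a_k = 0, 4, 0, -2/3, 0, 1/30, 0, -1/1260, …
g: a_k = 2, 4, -4, 8, -20, 56, -168, 528, …
Sym-product of L_f,L_g gives L₀ (≤ ord 2).
L = (13 + 8·x + 16·x^2) + (-4 - 16·x)·Dx + (1 + 8·x + 16·x^2)·Dx^2  (order 2).
h: a_k = 0, 8, 16, -52/3, 88/3, -1159/15, 1094/5, -83009/126, …
ICs: h(0) = 0, h′(0) = 8.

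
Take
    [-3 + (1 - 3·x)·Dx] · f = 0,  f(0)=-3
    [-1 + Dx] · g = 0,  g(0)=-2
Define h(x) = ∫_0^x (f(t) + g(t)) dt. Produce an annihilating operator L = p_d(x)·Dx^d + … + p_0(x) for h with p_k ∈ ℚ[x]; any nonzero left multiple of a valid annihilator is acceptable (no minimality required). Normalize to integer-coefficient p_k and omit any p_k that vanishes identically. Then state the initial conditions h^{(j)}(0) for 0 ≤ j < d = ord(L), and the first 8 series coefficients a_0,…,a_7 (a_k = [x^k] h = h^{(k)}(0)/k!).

f: a_k = -3, -9, -27, -81, -243, -729, -2187, -6561, …
g: a_k = -2, -2, -1, -1/3, -1/12, -1/60, -1/360, -1/2520, …
L₀ := lclm(L_f,L_g); ord L₀ ≤ 1+1.
∫: right-multiply L₀ by Dx.
L = (-15 - 9·x)·Dx + (17 + 6·x - 9·x^2)·Dx^2 + (-2 + 3·x + 9·x^2)·Dx^3  (order 3).
h: a_k = 0, -5, -11/2, -28/3, -61/3, -2917/60, -43741/360, -787321/2520, …
ICs: h(0) = 0, h′(0) = -5, h′′(0) = -11.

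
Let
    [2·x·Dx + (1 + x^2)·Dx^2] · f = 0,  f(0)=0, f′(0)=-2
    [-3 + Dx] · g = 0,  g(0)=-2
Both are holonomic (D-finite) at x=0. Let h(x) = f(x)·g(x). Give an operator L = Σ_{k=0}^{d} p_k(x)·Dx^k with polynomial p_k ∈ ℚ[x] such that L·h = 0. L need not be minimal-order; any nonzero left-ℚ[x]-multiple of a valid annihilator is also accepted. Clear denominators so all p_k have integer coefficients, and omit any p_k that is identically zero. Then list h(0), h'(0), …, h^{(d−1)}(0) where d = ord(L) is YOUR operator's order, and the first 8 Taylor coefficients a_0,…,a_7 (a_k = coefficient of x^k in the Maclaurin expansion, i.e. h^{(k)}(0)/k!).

L = (9 - 6·x + 9·x^2) + (-6 + 2·x - 6·x^2)·Dx + (1 + x^2)·Dx^2  (order 2).
h: a_k = 0, 4, 12, 50/3, 14, 83/10, 9/2, 361/140, …
ICs: h(0) = 0, h′(0) = 4.

f: a_k = 0, -2, 0, 2/3, 0, -2/5, 0, 2/7, …
g: a_k = -2, -6, -9, -9, -27/4, -81/20, -81/40, -243/280, …
Sym-product of L_f,L_g gives L₀ (≤ ord 2).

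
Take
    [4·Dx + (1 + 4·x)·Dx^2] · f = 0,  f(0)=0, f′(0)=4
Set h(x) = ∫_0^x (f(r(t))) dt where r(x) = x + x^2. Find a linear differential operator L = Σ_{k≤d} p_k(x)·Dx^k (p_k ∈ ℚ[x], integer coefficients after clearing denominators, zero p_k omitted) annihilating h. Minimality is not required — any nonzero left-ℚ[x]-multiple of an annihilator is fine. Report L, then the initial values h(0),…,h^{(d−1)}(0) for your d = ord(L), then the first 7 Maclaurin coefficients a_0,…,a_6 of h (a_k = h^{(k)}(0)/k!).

f: a_k = 0, 4, -8, 64/3, -64, 1024/5, -2048/3, …
Change of var in L_f (x↦r) gives L₀.
h=∫₀ˣh₀: take L = L₀·Dx.
L = 2·Dx^2 + (1 + 2·x)·Dx^3  (order 3).
h: a_k = 0, 0, 2, -4/3, 4/3, -8/5, 32/15, …
ICs: h(0) = 0, h′(0) = 0, h′′(0) = 4.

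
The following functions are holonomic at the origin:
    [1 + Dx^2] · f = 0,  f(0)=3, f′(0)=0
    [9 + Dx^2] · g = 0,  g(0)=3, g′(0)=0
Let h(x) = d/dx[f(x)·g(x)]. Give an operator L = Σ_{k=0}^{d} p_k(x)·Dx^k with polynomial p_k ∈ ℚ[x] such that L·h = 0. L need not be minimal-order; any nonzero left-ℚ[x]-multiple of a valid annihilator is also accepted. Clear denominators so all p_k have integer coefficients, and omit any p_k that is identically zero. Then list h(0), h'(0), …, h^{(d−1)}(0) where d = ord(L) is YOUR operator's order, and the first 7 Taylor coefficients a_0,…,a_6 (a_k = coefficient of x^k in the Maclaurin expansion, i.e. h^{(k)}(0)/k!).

f: a_k = 3, 0, -3/2, 0, 1/8, 0, -1/240, …
g: a_k = 3, 0, -27/2, 0, 81/8, 0, -243/80, …
Sym-product of L_f,L_g gives L₀ (≤ ord 4).
Differentiate: ansatz ord ≤ ord L₀ ⇒ L.
L = 64 + 20·Dx^2 + Dx^4  (order 4).
h: a_k = 0, -90, 0, 204, 0, -156, 0, …
ICs: h(0) = 0, h′(0) = -90, h′′(0) = 0, h′′′(0) = 1224.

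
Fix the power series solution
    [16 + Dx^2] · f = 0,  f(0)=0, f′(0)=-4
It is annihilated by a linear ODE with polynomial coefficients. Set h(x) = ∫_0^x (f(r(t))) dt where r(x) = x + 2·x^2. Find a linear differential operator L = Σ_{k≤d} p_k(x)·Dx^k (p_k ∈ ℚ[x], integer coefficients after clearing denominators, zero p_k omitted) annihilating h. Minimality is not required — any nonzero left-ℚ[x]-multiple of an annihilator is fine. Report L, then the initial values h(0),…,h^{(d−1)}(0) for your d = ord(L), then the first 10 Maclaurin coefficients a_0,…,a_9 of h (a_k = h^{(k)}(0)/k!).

f: a_k = 0, -4, 0, 32/3, 0, -128/15, 0, 1024/315, 0, -2048/2835, …
Change of var in L_f (x↦r) gives L₀.
Integrate: L := L₀·Dx.
L = (16 + 192·x + 768·x^2 + 1024·x^3)·Dx - 4·Dx^2 + (1 + 4·x)·Dx^3  (order 3).
h: a_k = 0, 0, -2, -8/3, 8/3, 64/5, 896/45, 0, -13312/315, -28672/405, …
ICs: h(0) = 0, h′(0) = 0, h′′(0) = -4.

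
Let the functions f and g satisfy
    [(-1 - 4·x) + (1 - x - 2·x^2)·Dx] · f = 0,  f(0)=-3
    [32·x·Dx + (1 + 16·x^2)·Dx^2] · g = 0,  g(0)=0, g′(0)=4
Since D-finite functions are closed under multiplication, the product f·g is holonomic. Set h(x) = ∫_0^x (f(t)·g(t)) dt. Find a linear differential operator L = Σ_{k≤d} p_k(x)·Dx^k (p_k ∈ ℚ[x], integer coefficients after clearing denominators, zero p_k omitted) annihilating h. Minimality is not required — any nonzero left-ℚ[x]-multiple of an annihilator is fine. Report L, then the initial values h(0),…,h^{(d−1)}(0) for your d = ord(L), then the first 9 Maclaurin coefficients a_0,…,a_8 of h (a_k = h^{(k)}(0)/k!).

L = (4 + 32·x + 192·x^2)·Dx + (2 - 24·x + 64·x^2 + 192·x^3)·Dx^2 + (-1 + x - 14·x^2 + 16·x^3 + 32·x^4)·Dx^3  (order 3).
h: a_k = 0, 0, -6, -4, 7, 4/5, -462/5, -2732/35, 46957/70, …
ICs: h(0) = 0, h′(0) = 0, h′′(0) = -12.

f: a_k = -3, -3, -9, -15, -33, -63, -129, -255, -513, …
g: a_k = 0, 4, 0, -64/3, 0, 1024/5, 0, -16384/7, 0, …
h₀=f·g: eliminate ⇒ L₀, order ≤ 1·2.
h=∫h₀ ⇒ L = L₀·Dx.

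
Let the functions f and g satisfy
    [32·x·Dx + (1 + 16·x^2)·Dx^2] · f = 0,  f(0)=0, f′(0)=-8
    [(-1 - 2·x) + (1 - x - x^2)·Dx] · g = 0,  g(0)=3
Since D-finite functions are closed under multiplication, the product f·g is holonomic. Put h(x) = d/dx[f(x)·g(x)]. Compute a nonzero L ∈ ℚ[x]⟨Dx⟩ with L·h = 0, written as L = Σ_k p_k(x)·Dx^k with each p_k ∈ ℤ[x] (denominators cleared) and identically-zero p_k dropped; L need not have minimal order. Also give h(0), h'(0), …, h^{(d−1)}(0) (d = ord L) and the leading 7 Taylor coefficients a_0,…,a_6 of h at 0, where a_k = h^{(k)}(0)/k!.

f: a_k = 0, -8, 0, 128/3, 0, -2048/5, 0, …
g: a_k = 3, 3, 6, 9, 15, 24, 39, …
L₀ := L_f ⊗_s L_g (sym. prod.), ord ≤ 2.
h₀' ⇒ L via d/dx closure of L₀.
L = (-58 + 3360·x^2 + 6144·x^3 + 9216·x^4) + (19 + 70·x - 528·x^2 + 352·x^3 + 6144·x^4 + 6144·x^5)·Dx + (-1 - 15·x - 47·x^2 - 176·x^3 - 448·x^4 + 1024·x^5 + 768·x^6)·Dx^2  (order 2).
h: a_k = -24, -48, 240, 224, -5464, -31104/5, 416984/5, …
ICs: h(0) = -24, h′(0) = -48.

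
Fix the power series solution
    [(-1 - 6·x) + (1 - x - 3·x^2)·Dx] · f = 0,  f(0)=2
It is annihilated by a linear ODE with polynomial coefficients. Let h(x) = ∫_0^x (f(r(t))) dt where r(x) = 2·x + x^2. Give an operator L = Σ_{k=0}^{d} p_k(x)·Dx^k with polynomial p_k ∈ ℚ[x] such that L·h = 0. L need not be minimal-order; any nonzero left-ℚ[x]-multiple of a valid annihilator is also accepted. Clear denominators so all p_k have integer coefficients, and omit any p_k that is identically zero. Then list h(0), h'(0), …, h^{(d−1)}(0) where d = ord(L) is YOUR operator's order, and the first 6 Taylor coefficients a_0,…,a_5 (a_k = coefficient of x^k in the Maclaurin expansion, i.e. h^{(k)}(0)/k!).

f: a_k = 2, 2, 8, 14, 38, 80, …
Substitute x→r, Dx→(1/r')Dx; clear ⇒ L₀.
Integrate: L := L₀·Dx.
L = (2 + 26·x + 36·x^2 + 12·x^3)·Dx + (-1 + 2·x + 13·x^2 + 12·x^3 + 3·x^4)·Dx^2  (order 2).
h: a_k = 0, 2, 2, 34/3, 36, 784/5, …
ICs: h(0) = 0, h′(0) = 2.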